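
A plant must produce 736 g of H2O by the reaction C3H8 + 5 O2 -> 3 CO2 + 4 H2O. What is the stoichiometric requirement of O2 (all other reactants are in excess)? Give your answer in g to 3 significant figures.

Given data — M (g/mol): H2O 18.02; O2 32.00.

1630 g

n(H2O) = 736 / 18.02 = 40.84 mol
n(O2) = (5/4) × 40.84 = 51.05 mol
mass = 51.05 × 32.00 = 1634 g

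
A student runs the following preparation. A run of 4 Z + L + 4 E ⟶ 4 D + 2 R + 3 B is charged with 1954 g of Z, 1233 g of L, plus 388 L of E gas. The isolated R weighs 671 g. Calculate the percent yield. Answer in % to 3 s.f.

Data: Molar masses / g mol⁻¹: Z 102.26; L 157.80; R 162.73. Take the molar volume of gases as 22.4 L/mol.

n(Z) = 1954 / 102.26 = 19.11 mol
n(L) = 1233 / 157.80 = 7.814 mol
n(E) = 388.0 / 22.4 = 17.32 mol
n/ν for Z = 19.11/4 = 4.778
n/ν for L = 7.814/1 = 7.814
n/ν for E = 17.32/4 = 4.330
Smallest n/ν is E → limiting reagent.
theoretical n(R) = (2/4) × 17.32 = 8.660 mol → 1409 g
% yield = 671 / 1409 × 100 = 47.62 %

47.6 %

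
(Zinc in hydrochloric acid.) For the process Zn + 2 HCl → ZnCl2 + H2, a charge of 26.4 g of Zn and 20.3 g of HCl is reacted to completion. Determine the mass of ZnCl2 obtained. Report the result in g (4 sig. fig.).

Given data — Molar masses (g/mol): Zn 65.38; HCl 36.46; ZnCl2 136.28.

37.94 g

n(Zn) = 26.40 / 65.38 = 0.4038 mol
n(HCl) = 20.30 / 36.46 = 0.5568 mol
n/ν → Zn: 0.4038, HCl: 0.2784; HCl is limiting.
n(ZnCl2) = (1/2) × 0.5568 = 0.2784 mol
mass = 0.2784 × 136.28 = 37.94 g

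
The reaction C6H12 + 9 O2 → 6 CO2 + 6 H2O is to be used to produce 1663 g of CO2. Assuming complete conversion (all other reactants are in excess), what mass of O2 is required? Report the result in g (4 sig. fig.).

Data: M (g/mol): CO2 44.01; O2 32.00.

1814 g

n(CO2) = 1663 / 44.01 = 37.79 mol
n(O2) = (9/6) × 37.79 = 56.69 mol
mass = 56.69 × 32.00 = 1814 g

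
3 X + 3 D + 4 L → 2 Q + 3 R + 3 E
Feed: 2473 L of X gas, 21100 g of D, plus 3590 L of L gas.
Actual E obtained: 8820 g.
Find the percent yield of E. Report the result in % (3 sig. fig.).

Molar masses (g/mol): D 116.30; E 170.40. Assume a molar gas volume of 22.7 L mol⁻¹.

47.5 %

n(X) = 2473 / 22.7 = 108.9 mol
n(D) = 21100 / 116.30 = 181.4 mol
n(L) = 3590 / 22.7 = 158.1 mol
n/ν for X = 108.9/3 = 36.30
n/ν for D = 181.4/3 = 60.47
n/ν for L = 158.1/4 = 39.53
Smallest n/ν is X → limiting reagent.
theoretical n(E) = (3/3) × 108.9 = 108.9 mol → 18560 g
% yield = 8820 / 18560 × 100 = 47.52 %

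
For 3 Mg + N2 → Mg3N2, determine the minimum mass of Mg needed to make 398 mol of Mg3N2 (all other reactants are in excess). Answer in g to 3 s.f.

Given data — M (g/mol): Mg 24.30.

29000 g

n(Mg3N2) = 398.0 mol
n(Mg) = (3/1) × 398.0 = 1194 mol
mass = 1194 × 24.30 = 29010 g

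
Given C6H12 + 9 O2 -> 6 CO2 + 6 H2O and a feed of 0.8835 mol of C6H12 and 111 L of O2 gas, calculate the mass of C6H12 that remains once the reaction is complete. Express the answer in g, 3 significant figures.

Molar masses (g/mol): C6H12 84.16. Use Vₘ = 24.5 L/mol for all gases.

32.0 g

n(C6H12) = 0.8835 mol
n(O2) = 111.0 / 24.5 = 4.531 mol
n/ν for C6H12 = 0.8835/1 = 0.8835
n/ν for O2 = 4.531/9 = 0.5034
Smallest n/ν is O2 → limiting reagent.
C6H12 consumed = (1/9) × 4.531 = 0.5034 mol
C6H12 remaining = 0.8835 − 0.5034 = 0.3801 mol
mass = 0.3801 × 84.16 = 31.99 g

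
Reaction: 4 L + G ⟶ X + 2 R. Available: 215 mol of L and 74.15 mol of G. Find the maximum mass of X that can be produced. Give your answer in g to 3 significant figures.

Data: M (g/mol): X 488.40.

26300 g

n(L) = 215.0 mol
n(G) = 74.15 mol
n/ν → L: 53.75, G: 74.15; L is limiting.
n(X) = (1/4) × 215.0 = 53.75 mol
mass = 53.75 × 488.40 = 26250 g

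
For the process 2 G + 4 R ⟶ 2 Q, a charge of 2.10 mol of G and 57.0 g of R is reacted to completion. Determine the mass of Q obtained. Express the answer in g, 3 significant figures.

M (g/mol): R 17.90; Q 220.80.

352 g

n(G) = 2.100 mol
n(R) = 57.00 / 17.90 = 3.184 mol
n/ν → G: 1.050, R: 0.7960; R is limiting.
n(Q) = (2/4) × 3.184 = 1.592 mol
mass = 1.592 × 220.80 = 351.5 g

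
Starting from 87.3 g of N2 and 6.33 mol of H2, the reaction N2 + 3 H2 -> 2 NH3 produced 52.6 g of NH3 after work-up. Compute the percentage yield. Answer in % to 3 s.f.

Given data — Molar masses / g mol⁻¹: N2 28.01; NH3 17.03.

73.2 %

n(N2) = 87.30 / 28.01 = 3.117 mol
n(H2) = 6.330 mol
n/ν for N2 = 3.117/1 = 3.117
n/ν for H2 = 6.330/3 = 2.110
Smallest n/ν is H2 → limiting reagent.
theoretical n(NH3) = (2/3) × 6.330 = 4.220 mol → 71.87 g
% yield = 52.6 / 71.87 × 100 = 73.19 %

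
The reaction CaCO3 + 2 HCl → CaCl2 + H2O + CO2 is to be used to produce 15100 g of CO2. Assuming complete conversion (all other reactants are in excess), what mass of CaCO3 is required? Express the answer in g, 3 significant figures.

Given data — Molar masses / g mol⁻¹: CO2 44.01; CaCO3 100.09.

n(CO2) = 15100 / 44.01 = 343.1 mol
n(CaCO3) = (1/1) × 343.1 = 343.1 mol
mass = 343.1 × 100.09 = 34340 g

34300 g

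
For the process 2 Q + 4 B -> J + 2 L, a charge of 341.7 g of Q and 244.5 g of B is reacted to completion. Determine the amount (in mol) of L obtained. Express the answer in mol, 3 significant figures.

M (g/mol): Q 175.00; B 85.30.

n(Q) = 341.7 / 175.00 = 1.953 mol
n(B) = 244.5 / 85.30 = 2.866 mol
n/ν for Q = 1.953/2 = 0.9765
n/ν for B = 2.866/4 = 0.7165
Smallest n/ν is B → limiting reagent.
n(L) = (2/4) × 2.866 = 1.433 mol

1.43 mol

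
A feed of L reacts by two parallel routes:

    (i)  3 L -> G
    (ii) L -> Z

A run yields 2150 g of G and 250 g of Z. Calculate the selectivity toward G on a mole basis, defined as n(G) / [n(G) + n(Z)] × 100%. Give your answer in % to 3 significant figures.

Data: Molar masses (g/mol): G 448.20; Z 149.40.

n(G) = 2150 / 448.20 = 4.797 mol
n(Z) = 250 / 149.40 = 1.673 mol
selectivity = 4.797/(4.797+1.673) × 100 = 74.14 %

74.1 %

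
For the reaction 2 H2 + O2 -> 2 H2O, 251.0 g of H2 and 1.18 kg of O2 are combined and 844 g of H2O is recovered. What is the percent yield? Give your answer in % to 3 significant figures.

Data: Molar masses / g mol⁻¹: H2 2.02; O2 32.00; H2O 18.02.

n(H2) = 251.0 / 2.02 = 124.3 mol
n(O2) = 1.180×1000 / 32.00 = 36.88 mol
n/ν for H2 = 124.3/2 = 62.15
n/ν for O2 = 36.88/1 = 36.88
Smallest n/ν is O2 → limiting reagent.
theoretical n(H2O) = (2/1) × 36.88 = 73.76 mol → 1329 g
% yield = 844 / 1329 × 100 = 63.51 %

63.5 %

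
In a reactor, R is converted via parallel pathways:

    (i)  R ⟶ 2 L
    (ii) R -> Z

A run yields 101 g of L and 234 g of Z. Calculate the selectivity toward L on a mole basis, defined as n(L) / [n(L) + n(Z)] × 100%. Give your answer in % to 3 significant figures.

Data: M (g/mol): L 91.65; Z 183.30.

n(L) = 101 / 91.65 = 1.102 mol
n(Z) = 234 / 183.30 = 1.277 mol
selectivity = 1.102/(1.102+1.277) × 100 = 46.32 %

46.3 %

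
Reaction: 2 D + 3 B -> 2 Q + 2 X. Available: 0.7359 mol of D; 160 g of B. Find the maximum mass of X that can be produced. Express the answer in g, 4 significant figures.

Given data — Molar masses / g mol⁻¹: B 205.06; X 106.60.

55.45 g

n(D) = 0.7359 mol
n(B) = 160.0 / 205.06 = 0.7803 mol
n/ν for D = 0.7359/2 = 0.3680
n/ν for B = 0.7803/3 = 0.2601
Smallest n/ν is B → limiting reagent.
n(X) = (2/3) × 0.7803 = 0.5202 mol
mass = 0.5202 × 106.60 = 55.45 g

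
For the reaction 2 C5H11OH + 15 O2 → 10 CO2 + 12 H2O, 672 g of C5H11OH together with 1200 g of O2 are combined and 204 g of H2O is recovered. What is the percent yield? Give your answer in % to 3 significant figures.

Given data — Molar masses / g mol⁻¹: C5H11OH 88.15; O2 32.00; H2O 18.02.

37.7 %

n(C5H11OH) = 672.0 / 88.15 = 7.623 mol
n(O2) = 1200 / 32.00 = 37.50 mol
n/ν for C5H11OH = 7.623/2 = 3.812
n/ν for O2 = 37.50/15 = 2.500
Smallest n/ν is O2 → limiting reagent.
theoretical n(H2O) = (12/15) × 37.50 = 30.00 mol → 540.6 g
% yield = 204 / 540.6 × 100 = 37.74 %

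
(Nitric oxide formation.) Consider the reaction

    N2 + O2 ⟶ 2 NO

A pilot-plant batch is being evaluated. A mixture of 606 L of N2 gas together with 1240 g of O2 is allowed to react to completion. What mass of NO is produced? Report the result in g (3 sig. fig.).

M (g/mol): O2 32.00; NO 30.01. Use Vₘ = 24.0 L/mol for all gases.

1520 g

n(N2) = 606.0 / 24.0 = 25.25 mol
n(O2) = 1240 / 32.00 = 38.75 mol
n/ν for N2 = 25.25/1 = 25.25
n/ν for O2 = 38.75/1 = 38.75
Smallest n/ν is N2 → limiting reagent.
n(NO) = (2/1) × 25.25 = 50.50 mol
mass = 50.50 × 30.01 = 1516 g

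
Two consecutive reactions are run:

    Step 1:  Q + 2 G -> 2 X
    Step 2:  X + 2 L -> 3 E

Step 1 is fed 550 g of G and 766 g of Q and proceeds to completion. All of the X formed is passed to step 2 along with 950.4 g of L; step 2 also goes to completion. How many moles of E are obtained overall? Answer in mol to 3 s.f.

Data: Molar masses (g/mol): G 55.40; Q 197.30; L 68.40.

Step 1:
n(G) = 550.0 / 55.40 = 9.928 mol
n(Q) = 766.0 / 197.30 = 3.882 mol
n/ν for G = 9.928/2 = 4.964
n/ν for Q = 3.882/1 = 3.882
Smallest n/ν is Q → limiting reagent.
n(X) produced = (2/1) × 3.882 = 7.764 mol
Step 2:
n(X) available = 7.764 mol
n(L) = 950.4 / 68.40 = 13.89 mol
n/ν for X = 7.764/1 = 7.764
n/ν for L = 13.89/2 = 6.945
Smallest n/ν is L → limiting reagent.
n(E) = (3/2) × 13.89 = 20.84 mol

20.8 mol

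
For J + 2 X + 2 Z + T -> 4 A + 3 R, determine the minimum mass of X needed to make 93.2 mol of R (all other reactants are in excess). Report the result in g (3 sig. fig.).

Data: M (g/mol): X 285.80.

17800 g

n(R) = 93.20 mol
n(X) = (2/3) × 93.20 = 62.13 mol
mass = 62.13 × 285.80 = 17760 g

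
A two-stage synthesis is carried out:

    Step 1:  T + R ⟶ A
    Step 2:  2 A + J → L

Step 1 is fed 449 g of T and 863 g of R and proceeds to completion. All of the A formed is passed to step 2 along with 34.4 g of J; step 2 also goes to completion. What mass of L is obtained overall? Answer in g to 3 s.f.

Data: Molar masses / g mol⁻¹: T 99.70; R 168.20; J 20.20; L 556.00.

947 g

Step 1:
n(T) = 449.0 / 99.70 = 4.504 mol
n(R) = 863.0 / 168.20 = 5.131 mol
n/ν for T = 4.504/1 = 4.504
n/ν for R = 5.131/1 = 5.131
Smallest n/ν is T → limiting reagent.
n(A) produced = (1/1) × 4.504 = 4.504 mol
Step 2:
n(A) available = 4.504 mol
n(J) = 34.40 / 20.20 = 1.703 mol
n/ν for A = 4.504/2 = 2.252
n/ν for J = 1.703/1 = 1.703
Smallest n/ν is J → limiting reagent.
n(L) = (1/1) × 1.703 = 1.703 mol
mass = 1.703 × 556.00 = 946.9 g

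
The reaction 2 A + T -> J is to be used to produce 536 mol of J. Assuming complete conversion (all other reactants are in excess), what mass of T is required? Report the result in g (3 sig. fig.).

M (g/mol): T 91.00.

48800 g

n(J) = 536.0 mol
n(T) = (1/1) × 536.0 = 536.0 mol
mass = 536.0 × 91.00 = 48780 g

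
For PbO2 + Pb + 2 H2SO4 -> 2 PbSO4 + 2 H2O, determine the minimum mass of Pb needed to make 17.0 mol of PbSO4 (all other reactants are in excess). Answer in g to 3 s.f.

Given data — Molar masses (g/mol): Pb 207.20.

1760 g

n(PbSO4) = 17.00 mol
n(Pb) = (1/2) × 17.00 = 8.500 mol
mass = 8.500 × 207.20 = 1761 g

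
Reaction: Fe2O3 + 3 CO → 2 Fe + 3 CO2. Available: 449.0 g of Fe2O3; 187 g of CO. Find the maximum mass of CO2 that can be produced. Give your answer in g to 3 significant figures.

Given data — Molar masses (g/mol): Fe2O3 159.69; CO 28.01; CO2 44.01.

n(Fe2O3) = 449.0 / 159.69 = 2.812 mol
n(CO) = 187.0 / 28.01 = 6.676 mol
n/ν for Fe2O3 = 2.812/1 = 2.812
n/ν for CO = 6.676/3 = 2.225
Smallest n/ν is CO → limiting reagent.
n(CO2) = (3/3) × 6.676 = 6.676 mol
mass = 6.676 × 44.01 = 293.8 g

294 g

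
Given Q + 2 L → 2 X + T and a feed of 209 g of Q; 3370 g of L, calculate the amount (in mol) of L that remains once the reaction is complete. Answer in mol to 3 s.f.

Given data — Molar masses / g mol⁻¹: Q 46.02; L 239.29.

5.00 mol

n(Q) = 209.0 / 46.02 = 4.542 mol
n(L) = 3370 / 239.29 = 14.08 mol
n/ν → Q: 4.542, L: 7.040; Q is limiting.
L consumed = (2/1) × 4.542 = 9.084 mol
L remaining = 14.08 − 9.084 = 4.996 mol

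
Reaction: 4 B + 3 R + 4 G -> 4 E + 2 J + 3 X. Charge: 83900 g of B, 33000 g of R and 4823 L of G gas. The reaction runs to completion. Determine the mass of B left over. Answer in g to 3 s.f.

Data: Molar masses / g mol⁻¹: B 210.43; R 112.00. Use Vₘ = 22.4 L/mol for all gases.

n(B) = 83900 / 210.43 = 398.7 mol
n(R) = 33000 / 112.00 = 294.6 mol
n(G) = 4823 / 22.4 = 215.3 mol
n/ν for B = 398.7/4 = 99.68
n/ν for R = 294.6/3 = 98.20
n/ν for G = 215.3/4 = 53.83
Smallest n/ν is G → limiting reagent.
B consumed = (4/4) × 215.3 = 215.3 mol
B remaining = 398.7 − 215.3 = 183.4 mol
mass = 183.4 × 210.43 = 38590 g

38600 g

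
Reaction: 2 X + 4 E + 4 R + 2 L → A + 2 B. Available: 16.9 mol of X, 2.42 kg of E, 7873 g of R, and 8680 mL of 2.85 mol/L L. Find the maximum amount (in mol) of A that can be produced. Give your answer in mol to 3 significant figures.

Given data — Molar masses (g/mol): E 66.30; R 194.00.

n(X) = 16.90 mol
n(E) = 2.420×1000 / 66.30 = 36.50 mol
n(R) = 7873 / 194.00 = 40.58 mol
n(L) = 2.85 × 8680/1000 = 24.74 mol
n/ν for X = 16.90/2 = 8.450
n/ν for E = 36.50/4 = 9.125
n/ν for R = 40.58/4 = 10.15
n/ν for L = 24.74/2 = 12.37
Smallest n/ν is X → limiting reagent.
n(A) = (1/2) × 16.90 = 8.450 mol

8.45 mol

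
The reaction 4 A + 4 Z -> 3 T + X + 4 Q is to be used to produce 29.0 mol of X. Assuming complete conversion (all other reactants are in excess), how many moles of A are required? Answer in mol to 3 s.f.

116 mol

n(X) = 29.00 mol
n(A) = (4/1) × 29.00 = 116.0 mol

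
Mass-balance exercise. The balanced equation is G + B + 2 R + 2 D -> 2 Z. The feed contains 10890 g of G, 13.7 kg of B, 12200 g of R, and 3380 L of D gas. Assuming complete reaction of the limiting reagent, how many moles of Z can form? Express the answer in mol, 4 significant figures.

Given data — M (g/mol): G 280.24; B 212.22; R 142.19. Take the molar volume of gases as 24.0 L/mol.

77.72 mol

n(G) = 10890 / 280.24 = 38.86 mol
n(B) = 13.70×1000 / 212.22 = 64.56 mol
n(R) = 12200 / 142.19 = 85.80 mol
n(D) = 3380 / 24.0 = 140.8 mol
n/ν for G = 38.86/1 = 38.86
n/ν for B = 64.56/1 = 64.56
n/ν for R = 85.80/2 = 42.90
n/ν for D = 140.8/2 = 70.40
Smallest n/ν is G → limiting reagent.
n(Z) = (2/1) × 38.86 = 77.72 mol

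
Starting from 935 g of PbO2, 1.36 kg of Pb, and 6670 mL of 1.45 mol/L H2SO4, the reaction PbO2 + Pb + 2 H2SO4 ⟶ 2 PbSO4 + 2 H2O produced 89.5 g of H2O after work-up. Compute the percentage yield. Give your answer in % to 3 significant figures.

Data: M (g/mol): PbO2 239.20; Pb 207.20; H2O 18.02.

n(PbO2) = 935.0 / 239.20 = 3.909 mol
n(Pb) = 1.360×1000 / 207.20 = 6.564 mol
n(H2SO4) = 1.45 × 6670/1000 = 9.672 mol
n/ν for PbO2 = 3.909/1 = 3.909
n/ν for Pb = 6.564/1 = 6.564
n/ν for H2SO4 = 9.672/2 = 4.836
Smallest n/ν is PbO2 → limiting reagent.
theoretical n(H2O) = (2/1) × 3.909 = 7.818 mol → 140.9 g
% yield = 89.5 / 140.9 × 100 = 63.52 %

63.5 %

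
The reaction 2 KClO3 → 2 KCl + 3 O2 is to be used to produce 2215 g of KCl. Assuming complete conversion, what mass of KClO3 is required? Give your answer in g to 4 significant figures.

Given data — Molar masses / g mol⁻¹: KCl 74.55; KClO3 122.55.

3641 g

n(KCl) = 2215 / 74.55 = 29.71 mol
n(KClO3) = (2/2) × 29.71 = 29.71 mol
mass = 29.71 × 122.55 = 3641 g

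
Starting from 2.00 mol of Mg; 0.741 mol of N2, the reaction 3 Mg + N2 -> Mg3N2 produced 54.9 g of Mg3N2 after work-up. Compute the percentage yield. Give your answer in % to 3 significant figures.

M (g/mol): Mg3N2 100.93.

n(Mg) = 2.000 mol
n(N2) = 0.7410 mol
n/ν → Mg: 0.6667, N2: 0.7410; Mg is limiting.
theoretical n(Mg3N2) = (1/3) × 2.000 = 0.6667 mol → 67.29 g
% yield = 54.9 / 67.29 × 100 = 81.59 %

81.6 %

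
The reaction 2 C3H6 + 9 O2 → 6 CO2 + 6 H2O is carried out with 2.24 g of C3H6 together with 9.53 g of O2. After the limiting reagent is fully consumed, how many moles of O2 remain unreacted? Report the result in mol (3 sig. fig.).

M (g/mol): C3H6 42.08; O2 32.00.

0.0583 mol

n(C3H6) = 2.240 / 42.08 = 0.05323 mol
n(O2) = 9.530 / 32.00 = 0.2978 mol
n/ν for C3H6 = 0.05323/2 = 0.02662
n/ν for O2 = 0.2978/9 = 0.03309
Smallest n/ν is C3H6 → limiting reagent.
O2 consumed = (9/2) × 0.05323 = 0.2395 mol
O2 remaining = 0.2978 − 0.2395 = 0.05830 mol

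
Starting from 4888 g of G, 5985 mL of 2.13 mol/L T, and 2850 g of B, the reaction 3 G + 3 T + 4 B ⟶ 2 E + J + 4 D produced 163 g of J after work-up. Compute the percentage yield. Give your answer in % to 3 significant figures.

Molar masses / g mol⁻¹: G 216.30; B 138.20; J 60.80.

n(G) = 4888 / 216.30 = 22.60 mol
n(T) = 2.13 × 5985/1000 = 12.75 mol
n(B) = 2850 / 138.20 = 20.62 mol
n/ν for G = 22.60/3 = 7.533
n/ν for T = 12.75/3 = 4.250
n/ν for B = 20.62/4 = 5.155
Smallest n/ν is T → limiting reagent.
theoretical n(J) = (1/3) × 12.75 = 4.250 mol → 258.4 g
% yield = 163 / 258.4 × 100 = 63.08 %

63.1 %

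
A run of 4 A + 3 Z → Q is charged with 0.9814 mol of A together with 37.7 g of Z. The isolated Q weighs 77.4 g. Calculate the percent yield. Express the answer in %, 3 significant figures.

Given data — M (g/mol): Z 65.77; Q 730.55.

55.4 %

n(A) = 0.9814 mol
n(Z) = 37.70 / 65.77 = 0.5732 mol
n/ν → A: 0.2454, Z: 0.1911; Z is limiting.
theoretical n(Q) = (1/3) × 0.5732 = 0.1911 mol → 139.6 g
% yield = 77.4 / 139.6 × 100 = 55.44 %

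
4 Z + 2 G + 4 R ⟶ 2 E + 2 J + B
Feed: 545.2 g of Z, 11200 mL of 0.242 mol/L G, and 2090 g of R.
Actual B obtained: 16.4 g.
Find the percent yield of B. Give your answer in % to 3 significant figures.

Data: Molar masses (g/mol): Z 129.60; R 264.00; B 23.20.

67.2 %

n(Z) = 545.2 / 129.60 = 4.207 mol
n(G) = 0.242 × 11200/1000 = 2.710 mol
n(R) = 2090 / 264.00 = 7.917 mol
n/ν → Z: 1.052, G: 1.355, R: 1.979; Z is limiting.
theoretical n(B) = (1/4) × 4.207 = 1.052 mol → 24.41 g
% yield = 16.4 / 24.41 × 100 = 67.19 %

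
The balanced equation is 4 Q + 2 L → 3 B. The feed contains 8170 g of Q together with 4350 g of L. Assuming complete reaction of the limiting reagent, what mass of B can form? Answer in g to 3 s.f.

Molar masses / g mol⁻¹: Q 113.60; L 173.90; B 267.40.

n(Q) = 8170 / 113.60 = 71.92 mol
n(L) = 4350 / 173.90 = 25.01 mol
n/ν → Q: 17.98, L: 12.51; L is limiting.
n(B) = (3/2) × 25.01 = 37.52 mol
mass = 37.52 × 267.40 = 10030 g

10000 g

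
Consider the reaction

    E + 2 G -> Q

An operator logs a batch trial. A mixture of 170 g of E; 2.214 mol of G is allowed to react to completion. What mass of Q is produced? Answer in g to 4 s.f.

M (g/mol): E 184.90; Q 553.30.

508.7 g

n(E) = 170.0 / 184.90 = 0.9194 mol
n(G) = 2.214 mol
n/ν for E = 0.9194/1 = 0.9194
n/ν for G = 2.214/2 = 1.107
Smallest n/ν is E → limiting reagent.
n(Q) = (1/1) × 0.9194 = 0.9194 mol
mass = 0.9194 × 553.30 = 508.7 g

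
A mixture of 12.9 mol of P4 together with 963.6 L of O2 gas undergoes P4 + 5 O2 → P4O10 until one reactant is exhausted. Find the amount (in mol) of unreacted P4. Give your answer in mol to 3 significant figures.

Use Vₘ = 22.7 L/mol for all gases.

4.41 mol

n(P4) = 12.90 mol
n(O2) = 963.6 / 22.7 = 42.45 mol
n/ν for P4 = 12.90/1 = 12.90
n/ν for O2 = 42.45/5 = 8.490
Smallest n/ν is O2 → limiting reagent.
P4 consumed = (1/5) × 42.45 = 8.490 mol
P4 remaining = 12.90 − 8.490 = 4.410 mol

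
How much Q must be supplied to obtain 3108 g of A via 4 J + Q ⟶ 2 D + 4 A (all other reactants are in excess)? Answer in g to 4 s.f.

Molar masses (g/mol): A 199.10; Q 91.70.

n(A) = 3108 / 199.10 = 15.61 mol
n(Q) = (1/4) × 15.61 = 3.903 mol
mass = 3.903 × 91.70 = 357.9 g

357.9 g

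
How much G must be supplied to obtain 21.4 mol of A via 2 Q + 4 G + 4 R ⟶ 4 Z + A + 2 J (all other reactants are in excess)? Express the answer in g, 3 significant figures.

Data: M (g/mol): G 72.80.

n(A) = 21.40 mol
n(G) = (4/1) × 21.40 = 85.60 mol
mass = 85.60 × 72.80 = 6232 g

6230 g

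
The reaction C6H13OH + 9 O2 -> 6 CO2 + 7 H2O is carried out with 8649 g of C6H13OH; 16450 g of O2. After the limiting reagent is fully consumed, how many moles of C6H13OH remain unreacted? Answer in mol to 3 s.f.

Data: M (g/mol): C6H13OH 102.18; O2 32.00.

n(C6H13OH) = 8649 / 102.18 = 84.64 mol
n(O2) = 16450 / 32.00 = 514.1 mol
n/ν for C6H13OH = 84.64/1 = 84.64
n/ν for O2 = 514.1/9 = 57.12
Smallest n/ν is O2 → limiting reagent.
C6H13OH consumed = (1/9) × 514.1 = 57.12 mol
C6H13OH remaining = 84.64 − 57.12 = 27.52 mol

27.5 mol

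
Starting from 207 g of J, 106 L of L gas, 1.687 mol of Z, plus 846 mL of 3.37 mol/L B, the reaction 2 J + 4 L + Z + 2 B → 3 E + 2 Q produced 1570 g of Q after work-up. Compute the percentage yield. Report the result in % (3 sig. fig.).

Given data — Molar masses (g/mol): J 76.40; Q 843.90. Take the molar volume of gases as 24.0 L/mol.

84.2 %

n(J) = 207.0 / 76.40 = 2.709 mol
n(L) = 106.0 / 24.0 = 4.417 mol
n(Z) = 1.687 mol
n(B) = 3.37 × 846.0/1000 = 2.851 mol
n/ν → J: 1.355, L: 1.104, Z: 1.687, B: 1.426; L is limiting.
theoretical n(Q) = (2/4) × 4.417 = 2.209 mol → 1864 g
% yield = 1570 / 1864 × 100 = 84.23 %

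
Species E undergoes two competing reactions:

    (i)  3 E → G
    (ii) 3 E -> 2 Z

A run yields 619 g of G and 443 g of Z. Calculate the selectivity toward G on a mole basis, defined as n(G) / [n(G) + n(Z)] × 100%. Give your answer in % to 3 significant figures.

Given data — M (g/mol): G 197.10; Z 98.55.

41.1 %

n(G) = 619 / 197.10 = 3.141 mol
n(Z) = 443 / 98.55 = 4.495 mol
selectivity = 3.141/(3.141+4.495) × 100 = 41.13 %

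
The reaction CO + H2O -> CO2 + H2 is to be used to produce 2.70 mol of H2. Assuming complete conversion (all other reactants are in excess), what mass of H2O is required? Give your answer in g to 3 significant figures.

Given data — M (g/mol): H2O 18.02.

n(H2) = 2.700 mol
n(H2O) = (1/1) × 2.700 = 2.700 mol
mass = 2.700 × 18.02 = 48.65 g

48.7 g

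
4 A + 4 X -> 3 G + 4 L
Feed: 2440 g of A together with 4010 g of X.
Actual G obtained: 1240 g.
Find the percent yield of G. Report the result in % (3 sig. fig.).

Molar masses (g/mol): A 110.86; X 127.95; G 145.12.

51.8 %

n(A) = 2440 / 110.86 = 22.01 mol
n(X) = 4010 / 127.95 = 31.34 mol
n/ν for A = 22.01/4 = 5.503
n/ν for X = 31.34/4 = 7.835
Smallest n/ν is A → limiting reagent.
theoretical n(G) = (3/4) × 22.01 = 16.51 mol → 2396 g
% yield = 1240 / 2396 × 100 = 51.75 %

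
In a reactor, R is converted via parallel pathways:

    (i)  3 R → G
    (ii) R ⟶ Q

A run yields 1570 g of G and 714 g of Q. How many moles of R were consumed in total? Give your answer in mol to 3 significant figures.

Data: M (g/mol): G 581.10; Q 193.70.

n(G) = 1570 / 581.10 = 2.702 mol
n(Q) = 714 / 193.70 = 3.686 mol
n(R) via (i) = (3/1)×2.702 = 8.106 mol
n(R) via (ii) = (1/1)×3.686 = 3.686 mol
total n(R) = 8.106 + 3.686 = 11.79 mol

11.8 mol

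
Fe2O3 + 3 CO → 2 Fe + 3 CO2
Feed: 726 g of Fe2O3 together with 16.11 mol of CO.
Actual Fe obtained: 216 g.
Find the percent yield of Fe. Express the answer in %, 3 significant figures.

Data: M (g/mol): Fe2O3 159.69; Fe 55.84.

42.5 %

n(Fe2O3) = 726.0 / 159.69 = 4.546 mol
n(CO) = 16.11 mol
n/ν → Fe2O3: 4.546, CO: 5.370; Fe2O3 is limiting.
theoretical n(Fe) = (2/1) × 4.546 = 9.092 mol → 507.7 g
% yield = 216 / 507.7 × 100 = 42.54 %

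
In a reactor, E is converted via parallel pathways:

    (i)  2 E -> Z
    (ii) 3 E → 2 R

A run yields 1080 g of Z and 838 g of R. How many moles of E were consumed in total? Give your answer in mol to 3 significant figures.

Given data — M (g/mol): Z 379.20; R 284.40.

n(Z) = 1080 / 379.20 = 2.848 mol
n(R) = 838 / 284.40 = 2.947 mol
n(E) via (i) = (2/1)×2.848 = 5.696 mol
n(E) via (ii) = (3/2)×2.947 = 4.421 mol
total n(E) = 5.696 + 4.421 = 10.12 mol

10.1 mol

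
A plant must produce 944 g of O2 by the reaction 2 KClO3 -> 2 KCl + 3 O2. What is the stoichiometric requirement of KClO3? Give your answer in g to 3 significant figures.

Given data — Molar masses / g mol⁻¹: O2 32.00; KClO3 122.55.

n(O2) = 944 / 32.00 = 29.50 mol
n(KClO3) = (2/3) × 29.50 = 19.67 mol
mass = 19.67 × 122.55 = 2411 g

2410 g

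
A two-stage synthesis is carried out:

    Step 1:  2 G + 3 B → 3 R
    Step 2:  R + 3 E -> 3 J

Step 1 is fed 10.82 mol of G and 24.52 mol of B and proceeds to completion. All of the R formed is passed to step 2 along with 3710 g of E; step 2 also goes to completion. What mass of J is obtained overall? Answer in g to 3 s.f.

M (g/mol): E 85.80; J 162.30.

Step 1:
n(G) = 10.82 mol
n(B) = 24.52 mol
n/ν for G = 10.82/2 = 5.410
n/ν for B = 24.52/3 = 8.173
Smallest n/ν is G → limiting reagent.
n(R) produced = (3/2) × 10.82 = 16.23 mol
Step 2:
n(R) available = 16.23 mol
n(E) = 3710 / 85.80 = 43.24 mol
n/ν for R = 16.23/1 = 16.23
n/ν for E = 43.24/3 = 14.41
Smallest n/ν is E → limiting reagent.
n(J) = (3/3) × 43.24 = 43.24 mol
mass = 43.24 × 162.30 = 7018 g

7020 g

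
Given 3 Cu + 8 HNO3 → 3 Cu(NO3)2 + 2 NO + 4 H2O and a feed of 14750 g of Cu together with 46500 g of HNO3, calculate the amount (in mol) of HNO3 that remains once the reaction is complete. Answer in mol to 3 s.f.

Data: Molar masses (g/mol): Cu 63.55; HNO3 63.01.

119 mol

n(Cu) = 14750 / 63.55 = 232.1 mol
n(HNO3) = 46500 / 63.01 = 738.0 mol
n/ν for Cu = 232.1/3 = 77.37
n/ν for HNO3 = 738.0/8 = 92.25
Smallest n/ν is Cu → limiting reagent.
HNO3 consumed = (8/3) × 232.1 = 618.9 mol
HNO3 remaining = 738.0 − 618.9 = 119.1 mol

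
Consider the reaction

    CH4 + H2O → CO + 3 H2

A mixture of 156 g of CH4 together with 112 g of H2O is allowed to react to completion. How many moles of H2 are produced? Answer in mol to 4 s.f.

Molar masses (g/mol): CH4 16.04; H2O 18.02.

n(CH4) = 156.0 / 16.04 = 9.726 mol
n(H2O) = 112.0 / 18.02 = 6.215 mol
n/ν → CH4: 9.726, H2O: 6.215; H2O is limiting.
n(H2) = (3/1) × 6.215 = 18.65 mol

18.65 mol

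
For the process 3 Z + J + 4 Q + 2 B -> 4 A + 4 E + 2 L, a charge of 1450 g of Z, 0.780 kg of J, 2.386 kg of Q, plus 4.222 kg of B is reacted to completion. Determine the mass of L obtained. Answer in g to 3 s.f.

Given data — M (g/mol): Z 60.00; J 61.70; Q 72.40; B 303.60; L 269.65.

n(Z) = 1450 / 60.00 = 24.17 mol
n(J) = 0.7800×1000 / 61.70 = 12.64 mol
n(Q) = 2.386×1000 / 72.40 = 32.96 mol
n(B) = 4.222×1000 / 303.60 = 13.91 mol
n/ν for Z = 24.17/3 = 8.057
n/ν for J = 12.64/1 = 12.64
n/ν for Q = 32.96/4 = 8.240
n/ν for B = 13.91/2 = 6.955
Smallest n/ν is B → limiting reagent.
n(L) = (2/2) × 13.91 = 13.91 mol
mass = 13.91 × 269.65 = 3751 g

3750 g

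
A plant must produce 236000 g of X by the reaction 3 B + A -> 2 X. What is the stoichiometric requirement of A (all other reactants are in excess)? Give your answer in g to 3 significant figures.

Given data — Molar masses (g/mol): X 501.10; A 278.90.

n(X) = 236000 / 501.10 = 471.0 mol
n(A) = (1/2) × 471.0 = 235.5 mol
mass = 235.5 × 278.90 = 65680 g

65700 g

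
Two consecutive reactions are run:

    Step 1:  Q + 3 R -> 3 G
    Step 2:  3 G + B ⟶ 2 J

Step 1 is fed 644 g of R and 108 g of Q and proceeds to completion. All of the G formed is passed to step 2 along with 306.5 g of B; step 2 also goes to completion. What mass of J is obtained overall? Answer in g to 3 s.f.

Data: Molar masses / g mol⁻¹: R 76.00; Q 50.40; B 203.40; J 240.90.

726 g

Step 1:
n(R) = 644.0 / 76.00 = 8.474 mol
n(Q) = 108.0 / 50.40 = 2.143 mol
n/ν for R = 8.474/3 = 2.825
n/ν for Q = 2.143/1 = 2.143
Smallest n/ν is Q → limiting reagent.
n(G) produced = (3/1) × 2.143 = 6.429 mol
Step 2:
n(G) available = 6.429 mol
n(B) = 306.5 / 203.40 = 1.507 mol
n/ν for G = 6.429/3 = 2.143
n/ν for B = 1.507/1 = 1.507
Smallest n/ν is B → limiting reagent.
n(J) = (2/1) × 1.507 = 3.014 mol
mass = 3.014 × 240.90 = 726.1 g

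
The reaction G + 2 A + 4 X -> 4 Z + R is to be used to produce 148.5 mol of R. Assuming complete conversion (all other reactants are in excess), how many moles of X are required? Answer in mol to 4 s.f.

594.0 mol

n(R) = 148.5 mol
n(X) = (4/1) × 148.5 = 594.0 mol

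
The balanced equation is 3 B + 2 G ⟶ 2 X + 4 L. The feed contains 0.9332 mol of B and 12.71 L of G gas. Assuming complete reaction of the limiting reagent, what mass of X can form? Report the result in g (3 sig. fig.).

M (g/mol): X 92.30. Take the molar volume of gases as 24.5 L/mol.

47.9 g

n(B) = 0.9332 mol
n(G) = 12.71 / 24.5 = 0.5188 mol
n/ν for B = 0.9332/3 = 0.3111
n/ν for G = 0.5188/2 = 0.2594
Smallest n/ν is G → limiting reagent.
n(X) = (2/2) × 0.5188 = 0.5188 mol
mass = 0.5188 × 92.30 = 47.89 g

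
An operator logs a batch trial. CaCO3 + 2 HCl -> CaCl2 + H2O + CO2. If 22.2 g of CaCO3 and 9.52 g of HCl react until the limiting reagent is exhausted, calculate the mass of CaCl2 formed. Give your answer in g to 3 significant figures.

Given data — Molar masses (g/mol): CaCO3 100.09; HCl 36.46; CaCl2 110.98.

14.5 g

n(CaCO3) = 22.20 / 100.09 = 0.2218 mol
n(HCl) = 9.520 / 36.46 = 0.2611 mol
n/ν → CaCO3: 0.2218, HCl: 0.1306; HCl is limiting.
n(CaCl2) = (1/2) × 0.2611 = 0.1306 mol
mass = 0.1306 × 110.98 = 14.49 g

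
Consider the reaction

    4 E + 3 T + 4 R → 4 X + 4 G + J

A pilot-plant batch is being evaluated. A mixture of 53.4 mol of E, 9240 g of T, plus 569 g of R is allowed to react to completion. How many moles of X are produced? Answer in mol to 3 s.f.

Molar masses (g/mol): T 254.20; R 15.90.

35.8 mol

n(E) = 53.40 mol
n(T) = 9240 / 254.20 = 36.35 mol
n(R) = 569.0 / 15.90 = 35.79 mol
n/ν for E = 53.40/4 = 13.35
n/ν for T = 36.35/3 = 12.12
n/ν for R = 35.79/4 = 8.948
Smallest n/ν is R → limiting reagent.
n(X) = (4/4) × 35.79 = 35.79 mol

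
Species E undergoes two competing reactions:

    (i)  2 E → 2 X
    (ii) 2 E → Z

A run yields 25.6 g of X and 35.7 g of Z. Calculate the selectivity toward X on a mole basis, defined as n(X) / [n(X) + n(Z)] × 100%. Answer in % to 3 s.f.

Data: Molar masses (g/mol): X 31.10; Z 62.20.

n(X) = 25.6 / 31.10 = 0.8232 mol
n(Z) = 35.7 / 62.20 = 0.5740 mol
selectivity = 0.8232/(0.8232+0.5740) × 100 = 58.92 %

58.9 %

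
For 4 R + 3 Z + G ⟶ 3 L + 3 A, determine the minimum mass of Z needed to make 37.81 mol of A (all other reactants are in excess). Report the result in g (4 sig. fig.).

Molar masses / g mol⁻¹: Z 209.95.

7938 g

n(A) = 37.81 mol
n(Z) = (3/3) × 37.81 = 37.81 mol
mass = 37.81 × 209.95 = 7938 g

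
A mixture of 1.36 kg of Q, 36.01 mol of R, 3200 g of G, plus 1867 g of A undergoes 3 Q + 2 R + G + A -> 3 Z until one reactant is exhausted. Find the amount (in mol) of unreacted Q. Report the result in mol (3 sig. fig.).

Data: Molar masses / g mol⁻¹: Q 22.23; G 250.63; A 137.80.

22.9 mol

n(Q) = 1.360×1000 / 22.23 = 61.18 mol
n(R) = 36.01 mol
n(G) = 3200 / 250.63 = 12.77 mol
n(A) = 1867 / 137.80 = 13.55 mol
n/ν → Q: 20.39, R: 18.01, G: 12.77, A: 13.55; G is limiting.
Q consumed = (3/1) × 12.77 = 38.31 mol
Q remaining = 61.18 − 38.31 = 22.87 mol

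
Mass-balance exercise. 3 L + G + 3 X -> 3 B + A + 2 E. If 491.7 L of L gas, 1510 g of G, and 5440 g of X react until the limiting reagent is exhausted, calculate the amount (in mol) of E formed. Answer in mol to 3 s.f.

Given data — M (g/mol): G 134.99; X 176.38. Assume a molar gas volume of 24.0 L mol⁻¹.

13.7 mol

n(L) = 491.7 / 24.0 = 20.49 mol
n(G) = 1510 / 134.99 = 11.19 mol
n(X) = 5440 / 176.38 = 30.84 mol
n/ν for L = 20.49/3 = 6.830
n/ν for G = 11.19/1 = 11.19
n/ν for X = 30.84/3 = 10.28
Smallest n/ν is L → limiting reagent.
n(E) = (2/3) × 20.49 = 13.66 mol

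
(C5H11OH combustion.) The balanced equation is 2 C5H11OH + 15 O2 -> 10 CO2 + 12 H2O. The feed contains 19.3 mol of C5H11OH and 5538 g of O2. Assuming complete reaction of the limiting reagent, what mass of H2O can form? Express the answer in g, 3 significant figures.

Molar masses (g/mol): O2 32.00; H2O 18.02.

n(C5H11OH) = 19.30 mol
n(O2) = 5538 / 32.00 = 173.1 mol
n/ν for C5H11OH = 19.30/2 = 9.650
n/ν for O2 = 173.1/15 = 11.54
Smallest n/ν is C5H11OH → limiting reagent.
n(H2O) = (12/2) × 19.30 = 115.8 mol
mass = 115.8 × 18.02 = 2087 g

2090 g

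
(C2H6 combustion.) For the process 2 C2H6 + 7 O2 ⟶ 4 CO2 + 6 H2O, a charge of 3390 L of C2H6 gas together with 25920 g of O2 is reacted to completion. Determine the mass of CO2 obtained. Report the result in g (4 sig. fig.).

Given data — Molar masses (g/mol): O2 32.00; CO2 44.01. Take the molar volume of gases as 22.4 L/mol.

13320 g

n(C2H6) = 3390 / 22.4 = 151.3 mol
n(O2) = 25920 / 32.00 = 810.0 mol
n/ν → C2H6: 75.65, O2: 115.7; C2H6 is limiting.
n(CO2) = (4/2) × 151.3 = 302.6 mol
mass = 302.6 × 44.01 = 13320 g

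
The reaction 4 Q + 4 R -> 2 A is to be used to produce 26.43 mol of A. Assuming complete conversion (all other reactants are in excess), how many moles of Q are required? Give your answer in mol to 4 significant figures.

n(A) = 26.43 mol
n(Q) = (4/2) × 26.43 = 52.86 mol

52.86 mol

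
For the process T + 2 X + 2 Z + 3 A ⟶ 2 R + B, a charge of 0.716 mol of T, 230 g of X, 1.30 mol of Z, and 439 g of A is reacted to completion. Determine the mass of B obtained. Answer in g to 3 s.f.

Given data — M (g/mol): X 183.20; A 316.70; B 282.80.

131 g

n(T) = 0.7160 mol
n(X) = 230.0 / 183.20 = 1.255 mol
n(Z) = 1.300 mol
n(A) = 439.0 / 316.70 = 1.386 mol
n/ν → T: 0.7160, X: 0.6275, Z: 0.6500, A: 0.4620; A is limiting.
n(B) = (1/3) × 1.386 = 0.4620 mol
mass = 0.4620 × 282.80 = 130.7 g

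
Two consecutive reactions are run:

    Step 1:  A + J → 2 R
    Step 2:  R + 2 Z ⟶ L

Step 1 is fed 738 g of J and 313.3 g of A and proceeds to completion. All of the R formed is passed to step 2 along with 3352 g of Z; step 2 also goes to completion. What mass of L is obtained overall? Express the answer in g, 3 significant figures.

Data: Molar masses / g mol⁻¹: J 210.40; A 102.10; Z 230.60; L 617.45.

3790 g

Step 1:
n(J) = 738.0 / 210.40 = 3.508 mol
n(A) = 313.3 / 102.10 = 3.069 mol
n/ν for J = 3.508/1 = 3.508
n/ν for A = 3.069/1 = 3.069
Smallest n/ν is A → limiting reagent.
n(R) produced = (2/1) × 3.069 = 6.138 mol
Step 2:
n(R) available = 6.138 mol
n(Z) = 3352 / 230.60 = 14.54 mol
n/ν for R = 6.138/1 = 6.138
n/ν for Z = 14.54/2 = 7.270
Smallest n/ν is R → limiting reagent.
n(L) = (1/1) × 6.138 = 6.138 mol
mass = 6.138 × 617.45 = 3790 g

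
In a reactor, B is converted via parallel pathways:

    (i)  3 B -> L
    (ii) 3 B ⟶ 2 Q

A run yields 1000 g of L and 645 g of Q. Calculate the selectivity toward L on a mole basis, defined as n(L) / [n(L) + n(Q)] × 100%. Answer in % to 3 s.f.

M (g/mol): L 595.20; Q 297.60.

43.7 %

n(L) = 1000 / 595.20 = 1.680 mol
n(Q) = 645 / 297.60 = 2.167 mol
selectivity = 1.680/(1.680+2.167) × 100 = 43.67 %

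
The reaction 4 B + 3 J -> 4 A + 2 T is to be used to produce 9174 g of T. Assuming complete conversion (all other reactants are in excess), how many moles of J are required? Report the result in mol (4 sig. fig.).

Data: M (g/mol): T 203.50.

n(T) = 9174 / 203.50 = 45.08 mol
n(J) = (3/2) × 45.08 = 67.62 mol

67.62 mol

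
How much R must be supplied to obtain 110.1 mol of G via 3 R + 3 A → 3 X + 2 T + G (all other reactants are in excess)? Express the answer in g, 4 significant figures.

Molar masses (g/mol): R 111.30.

36760 g

n(G) = 110.1 mol
n(R) = (3/1) × 110.1 = 330.3 mol
mass = 330.3 × 111.30 = 36760 g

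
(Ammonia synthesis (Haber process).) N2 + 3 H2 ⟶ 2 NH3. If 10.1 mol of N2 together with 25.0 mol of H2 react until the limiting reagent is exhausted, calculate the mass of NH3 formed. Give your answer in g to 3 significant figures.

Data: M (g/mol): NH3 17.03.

n(N2) = 10.10 mol
n(H2) = 25.00 mol
n/ν → N2: 10.10, H2: 8.333; H2 is limiting.
n(NH3) = (2/3) × 25.00 = 16.67 mol
mass = 16.67 × 17.03 = 283.9 g

284 g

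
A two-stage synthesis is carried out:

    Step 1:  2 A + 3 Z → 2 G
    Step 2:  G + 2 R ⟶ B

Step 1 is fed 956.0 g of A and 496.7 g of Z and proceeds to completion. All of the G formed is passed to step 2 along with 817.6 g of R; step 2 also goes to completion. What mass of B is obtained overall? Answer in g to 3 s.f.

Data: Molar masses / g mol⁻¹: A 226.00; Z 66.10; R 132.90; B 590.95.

1820 g

Step 1:
n(A) = 956.0 / 226.00 = 4.230 mol
n(Z) = 496.7 / 66.10 = 7.514 mol
n/ν → A: 2.115, Z: 2.505; A is limiting.
n(G) produced = (2/2) × 4.230 = 4.230 mol
Step 2:
n(G) available = 4.230 mol
n(R) = 817.6 / 132.90 = 6.152 mol
n/ν → G: 4.230, R: 3.076; R is limiting.
n(B) = (1/2) × 6.152 = 3.076 mol
mass = 3.076 × 590.95 = 1818 g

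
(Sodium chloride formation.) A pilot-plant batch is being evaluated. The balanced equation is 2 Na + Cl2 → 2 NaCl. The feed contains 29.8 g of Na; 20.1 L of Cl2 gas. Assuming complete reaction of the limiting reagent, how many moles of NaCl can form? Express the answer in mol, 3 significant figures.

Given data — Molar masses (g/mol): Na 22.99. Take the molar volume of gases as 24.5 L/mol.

n(Na) = 29.80 / 22.99 = 1.296 mol
n(Cl2) = 20.10 / 24.5 = 0.8204 mol
n/ν for Na = 1.296/2 = 0.6480
n/ν for Cl2 = 0.8204/1 = 0.8204
Smallest n/ν is Na → limiting reagent.
n(NaCl) = (2/2) × 1.296 = 1.296 mol

1.30 mol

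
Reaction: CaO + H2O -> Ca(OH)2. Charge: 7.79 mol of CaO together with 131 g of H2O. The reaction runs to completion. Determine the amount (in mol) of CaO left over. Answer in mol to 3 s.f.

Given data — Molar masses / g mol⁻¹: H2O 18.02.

n(CaO) = 7.790 mol
n(H2O) = 131.0 / 18.02 = 7.270 mol
n/ν for CaO = 7.790/1 = 7.790
n/ν for H2O = 7.270/1 = 7.270
Smallest n/ν is H2O → limiting reagent.
CaO consumed = (1/1) × 7.270 = 7.270 mol
CaO remaining = 7.790 − 7.270 = 0.5200 mol

0.520 mol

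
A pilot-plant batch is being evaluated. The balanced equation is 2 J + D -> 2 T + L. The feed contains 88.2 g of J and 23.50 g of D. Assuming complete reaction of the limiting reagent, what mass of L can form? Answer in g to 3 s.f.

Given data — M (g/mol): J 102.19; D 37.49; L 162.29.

n(J) = 88.20 / 102.19 = 0.8631 mol
n(D) = 23.50 / 37.49 = 0.6268 mol
n/ν for J = 0.8631/2 = 0.4316
n/ν for D = 0.6268/1 = 0.6268
Smallest n/ν is J → limiting reagent.
n(L) = (1/2) × 0.8631 = 0.4316 mol
mass = 0.4316 × 162.29 = 70.04 g

70.0 g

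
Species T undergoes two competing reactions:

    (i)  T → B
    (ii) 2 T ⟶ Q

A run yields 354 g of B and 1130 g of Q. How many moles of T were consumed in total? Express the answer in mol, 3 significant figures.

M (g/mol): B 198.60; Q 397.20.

n(B) = 354 / 198.60 = 1.782 mol
n(Q) = 1130 / 397.20 = 2.845 mol
n(T) via (i) = (1/1)×1.782 = 1.782 mol
n(T) via (ii) = (2/1)×2.845 = 5.690 mol
total n(T) = 1.782 + 5.690 = 7.472 mol

7.47 mol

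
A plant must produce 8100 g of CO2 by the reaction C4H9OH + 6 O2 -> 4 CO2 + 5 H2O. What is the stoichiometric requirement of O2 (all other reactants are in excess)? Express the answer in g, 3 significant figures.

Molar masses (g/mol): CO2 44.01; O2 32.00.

n(CO2) = 8100 / 44.01 = 184.0 mol
n(O2) = (6/4) × 184.0 = 276.0 mol
mass = 276.0 × 32.00 = 8832 g

8830 g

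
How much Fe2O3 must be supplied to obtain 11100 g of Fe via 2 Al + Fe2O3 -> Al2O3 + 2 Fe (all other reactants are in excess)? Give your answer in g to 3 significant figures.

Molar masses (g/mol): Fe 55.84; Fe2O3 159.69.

n(Fe) = 11100 / 55.84 = 198.8 mol
n(Fe2O3) = (1/2) × 198.8 = 99.40 mol
mass = 99.40 × 159.69 = 15870 g

15900 g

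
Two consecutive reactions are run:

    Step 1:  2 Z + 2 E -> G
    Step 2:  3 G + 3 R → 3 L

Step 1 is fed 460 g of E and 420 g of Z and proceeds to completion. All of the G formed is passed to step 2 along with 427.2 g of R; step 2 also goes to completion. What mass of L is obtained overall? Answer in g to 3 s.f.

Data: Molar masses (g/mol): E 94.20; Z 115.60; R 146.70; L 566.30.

Step 1:
n(E) = 460.0 / 94.20 = 4.883 mol
n(Z) = 420.0 / 115.60 = 3.633 mol
n/ν for E = 4.883/2 = 2.442
n/ν for Z = 3.633/2 = 1.817
Smallest n/ν is Z → limiting reagent.
n(G) produced = (1/2) × 3.633 = 1.817 mol
Step 2:
n(G) available = 1.817 mol
n(R) = 427.2 / 146.70 = 2.912 mol
n/ν for G = 1.817/3 = 0.6057
n/ν for R = 2.912/3 = 0.9707
Smallest n/ν is G → limiting reagent.
n(L) = (3/3) × 1.817 = 1.817 mol
mass = 1.817 × 566.30 = 1029 g

1030 g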